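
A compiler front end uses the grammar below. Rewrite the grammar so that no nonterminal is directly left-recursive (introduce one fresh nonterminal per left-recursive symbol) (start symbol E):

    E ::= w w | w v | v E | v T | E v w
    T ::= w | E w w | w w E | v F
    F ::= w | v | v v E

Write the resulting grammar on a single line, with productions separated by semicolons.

Directly left-recursive nonterminal: E.
For E: α = {v w}, β = {w w, w v, v E, v T}. Rewrite as E → β E' and E' → α E' | ε.

E ::= w w E' | w v E' | v E E' | v T E'; T ::= w | E w w | w w E | v F; F ::= w | v | v v E; E' ::= v w E' | ε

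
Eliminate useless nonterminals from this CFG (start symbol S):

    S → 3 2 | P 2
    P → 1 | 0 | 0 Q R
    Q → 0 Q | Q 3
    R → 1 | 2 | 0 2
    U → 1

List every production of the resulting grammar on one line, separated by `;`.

Generating nonterminals: {P, R, S, U}.
Reachable from S after that: {P, S}.
Removed useless symbols: {Q, R, U} and every production mentioning them.

S → 3 2 | P 2; P → 1 | 0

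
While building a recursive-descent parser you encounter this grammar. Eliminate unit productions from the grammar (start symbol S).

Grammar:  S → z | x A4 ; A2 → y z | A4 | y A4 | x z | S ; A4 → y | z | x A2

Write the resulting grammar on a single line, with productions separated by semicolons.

Unit pairs: A2 ⇒* {A4, S}.
Replace each nonterminal's rules with the union of the non-unit rules of every nonterminal it unit-derives.

S → z | x A4; A2 → y | z | x A2 | y z | y A4 | x z | x A4; A4 → y | z | x A2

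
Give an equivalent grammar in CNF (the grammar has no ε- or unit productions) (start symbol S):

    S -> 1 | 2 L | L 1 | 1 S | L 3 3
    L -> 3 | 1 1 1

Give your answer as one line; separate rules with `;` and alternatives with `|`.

S -> 1 | X1 L | L X2 | X2 S | L Y1; L -> 3 | X2 Y2; X1 -> 2; X2 -> 1; X3 -> 3; Y1 -> X3 X3; Y2 -> X2 X2

Introduce a nonterminal for each terminal appearing in a rule of length ≥ 2: X1 → 2, X2 → 1, X3 → 3.
Binarize each right-hand side of length ≥ 3 by chaining fresh nonterminals (Y1, Y2, …): affected rules were S → L X3 X3; L → X2 X2 X2.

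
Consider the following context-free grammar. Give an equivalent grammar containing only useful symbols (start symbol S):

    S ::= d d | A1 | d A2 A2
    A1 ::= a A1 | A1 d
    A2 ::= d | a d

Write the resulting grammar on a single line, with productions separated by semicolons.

S ::= d d | d A2 A2; A2 ::= d | a d

Generating nonterminals: {A2, S}.
Reachable from S after that: {A2, S}.
Removed useless symbols: {A1} and every production mentioning them.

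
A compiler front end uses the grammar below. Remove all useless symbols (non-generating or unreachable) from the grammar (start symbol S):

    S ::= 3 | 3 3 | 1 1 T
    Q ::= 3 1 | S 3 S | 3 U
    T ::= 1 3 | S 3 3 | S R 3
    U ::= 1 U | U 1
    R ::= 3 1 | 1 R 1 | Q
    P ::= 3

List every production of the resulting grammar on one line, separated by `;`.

S ::= 3 | 3 3 | 1 1 T; Q ::= 3 1 | S 3 S; T ::= 1 3 | S 3 3 | S R 3; R ::= 3 1 | 1 R 1 | Q

Generating nonterminals: {P, Q, R, S, T}.
Reachable from S after that: {Q, R, S, T}.
Removed useless symbols: {P, U} and every production mentioning them.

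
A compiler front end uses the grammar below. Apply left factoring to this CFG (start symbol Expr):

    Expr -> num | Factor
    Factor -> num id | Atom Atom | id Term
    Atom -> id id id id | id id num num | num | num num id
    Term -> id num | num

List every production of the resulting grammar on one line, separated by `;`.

Expr -> num | Factor; Factor -> num id | Atom Atom | id Term; Atom -> id id Atom1 | num Atom2; Term -> id num | num; Atom1 -> id id | num num; Atom2 -> ε | num id

Atom has alternatives sharing prefix 'id id': factor to Atom → id id Atom1 with Atom1 → id id | num num.
Atom has alternatives sharing prefix 'num': factor to Atom → num Atom2 with Atom2 → ε | num id.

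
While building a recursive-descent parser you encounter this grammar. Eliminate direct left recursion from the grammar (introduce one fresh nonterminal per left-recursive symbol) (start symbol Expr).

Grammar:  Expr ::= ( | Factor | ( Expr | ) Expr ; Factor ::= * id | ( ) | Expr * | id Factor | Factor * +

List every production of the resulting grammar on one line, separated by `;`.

Expr ::= ( | Factor | ( Expr | ) Expr; Factor ::= * id Factor1 | ( ) Factor1 | Expr * Factor1 | id Factor Factor1; Factor1 ::= * + Factor1 | ε

Directly left-recursive nonterminal: Factor.
For Factor: α = {* +}, β = {* id, ( ), Expr *, id Factor}. Rewrite as Factor → β Factor1 and Factor1 → α Factor1 | ε.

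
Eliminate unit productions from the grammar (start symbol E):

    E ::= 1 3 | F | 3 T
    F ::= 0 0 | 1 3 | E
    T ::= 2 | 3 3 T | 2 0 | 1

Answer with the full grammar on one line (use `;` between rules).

E ::= 1 3 | 3 T | 0 0; F ::= 1 3 | 3 T | 0 0; T ::= 2 | 3 3 T | 2 0 | 1

Unit pairs: E ⇒* {F}; F ⇒* {E}.
Replace each nonterminal's rules with the union of the non-unit rules of every nonterminal it unit-derives.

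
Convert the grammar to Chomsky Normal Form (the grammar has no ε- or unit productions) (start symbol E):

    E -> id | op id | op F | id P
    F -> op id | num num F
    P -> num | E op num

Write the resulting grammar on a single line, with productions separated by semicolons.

Introduce a nonterminal for each terminal appearing in a rule of length ≥ 2: X1 → op, X2 → id, X3 → num.
Binarize each right-hand side of length ≥ 3 by chaining fresh nonterminals (Y1, Y2, …): affected rules were F → X3 X3 F; P → E X1 X3.

E -> id | X1 X2 | X1 F | X2 P; F -> X1 X2 | X3 Y1; P -> num | E Y2; X1 -> op; X2 -> id; X3 -> num; Y1 -> X3 F; Y2 -> X1 X3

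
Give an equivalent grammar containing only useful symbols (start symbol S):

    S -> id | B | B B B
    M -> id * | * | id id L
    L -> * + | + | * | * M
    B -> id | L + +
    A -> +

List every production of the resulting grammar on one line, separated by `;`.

S -> id | B | B B B; M -> id * | * | id id L; L -> * + | + | * | * M; B -> id | L + +

Generating nonterminals: {A, B, L, M, S}.
Reachable from S after that: {B, L, M, S}.
Removed useless symbols: {A} and every production mentioning them.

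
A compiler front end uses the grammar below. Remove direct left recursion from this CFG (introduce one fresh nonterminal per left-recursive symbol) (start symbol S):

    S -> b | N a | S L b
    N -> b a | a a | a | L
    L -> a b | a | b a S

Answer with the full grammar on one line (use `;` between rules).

S is directly left-recursive.
For S: α = {L b}, β = {b, N a}. Rewrite as S → β S' and S' → α S' | ε.

S -> b S' | N a S'; N -> b a | a a | a | L; L -> a b | a | b a S; S' -> L b S' | eps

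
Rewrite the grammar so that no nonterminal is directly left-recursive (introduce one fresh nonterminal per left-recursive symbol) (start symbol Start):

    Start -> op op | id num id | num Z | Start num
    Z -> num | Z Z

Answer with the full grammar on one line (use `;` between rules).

Left recursion appears on Start, Z.
For Start: α = {num}, β = {op op, id num id, num Z}. Rewrite as Start → β Start1 and Start1 → α Start1 | ε.
For Z: α = {Z}, β = {num}. Rewrite as Z → β Z1 and Z1 → α Z1 | ε.

Start -> op op Start1 | id num id Start1 | num Z Start1; Z -> num Z1; Start1 -> num Start1 | ε; Z1 -> Z Z1 | ε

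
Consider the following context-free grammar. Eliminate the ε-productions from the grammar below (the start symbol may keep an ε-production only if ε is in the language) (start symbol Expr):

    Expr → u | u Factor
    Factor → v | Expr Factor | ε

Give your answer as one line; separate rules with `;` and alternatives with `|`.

Nullable nonterminals: {Factor}.
ε ∉ L(G), so no ε-production is kept.
For each production, add variants omitting each subset of nullable occurrences: Factor → Expr Factor gives Expr Factor | Expr.

Expr → u | u Factor; Factor → v | Expr Factor | Expr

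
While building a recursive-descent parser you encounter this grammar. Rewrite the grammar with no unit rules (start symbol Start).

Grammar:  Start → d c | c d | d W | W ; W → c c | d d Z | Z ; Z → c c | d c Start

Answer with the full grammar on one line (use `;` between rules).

Unit pairs: Start ⇒* {W, Z}; W ⇒* {Z}.
Replace each nonterminal's rules with the union of the non-unit rules of every nonterminal it unit-derives.

Start → c c | d c Start | d c | c d | d W | d d Z; W → c c | d c Start | d d Z; Z → c c | d c Start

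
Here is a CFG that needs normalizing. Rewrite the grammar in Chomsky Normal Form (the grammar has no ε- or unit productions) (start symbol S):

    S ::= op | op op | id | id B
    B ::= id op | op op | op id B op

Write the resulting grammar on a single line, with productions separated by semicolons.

Introduce a nonterminal for each terminal appearing in a rule of length ≥ 2: X1 → op, X2 → id.
Binarize each right-hand side of length ≥ 3 by chaining fresh nonterminals (Y1, Y2, …): affected rules were B → X1 X2 B X1.

S ::= op | X1 X1 | id | X2 B; B ::= X2 X1 | X1 X1 | X1 Y1; X1 ::= op; X2 ::= id; Y1 ::= X2 Y2; Y2 ::= B X1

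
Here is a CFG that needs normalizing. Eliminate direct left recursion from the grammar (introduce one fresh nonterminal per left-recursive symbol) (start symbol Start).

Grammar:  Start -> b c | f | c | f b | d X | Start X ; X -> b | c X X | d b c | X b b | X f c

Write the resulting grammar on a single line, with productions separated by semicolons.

Start, X are directly left-recursive.
For Start: α = {X}, β = {b c, f, c, f b, d X}. Rewrite as Start → β Start1 and Start1 → α Start1 | ε.
For X: α = {b b, f c}, β = {b, c X X, d b c}. Rewrite as X → β X1 and X1 → α X1 | ε.

Start -> b c Start1 | f Start1 | c Start1 | f b Start1 | d X Start1; X -> b X1 | c X X X1 | d b c X1; Start1 -> X Start1 | epsilon; X1 -> b b X1 | f c X1 | epsilon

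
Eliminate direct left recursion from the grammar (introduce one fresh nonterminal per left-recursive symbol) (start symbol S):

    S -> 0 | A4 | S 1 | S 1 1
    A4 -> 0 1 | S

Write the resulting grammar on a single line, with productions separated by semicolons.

S -> 0 S' | A4 S'; A4 -> 0 1 | S; S' -> 1 S' | 1 1 S' | epsilon

S is directly left-recursive.
For S: α = {1, 1 1}, β = {0, A4}. Rewrite as S → β S' and S' → α S' | ε.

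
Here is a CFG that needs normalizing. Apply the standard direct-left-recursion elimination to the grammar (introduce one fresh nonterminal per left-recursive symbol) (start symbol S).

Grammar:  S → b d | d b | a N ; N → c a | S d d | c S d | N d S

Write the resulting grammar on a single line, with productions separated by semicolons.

N is directly left-recursive.
For N: α = {d S}, β = {c a, S d d, c S d}. Rewrite as N → β N' and N' → α N' | ε.

S → b d | d b | a N; N → c a N' | S d d N' | c S d N'; N' → d S N' | ε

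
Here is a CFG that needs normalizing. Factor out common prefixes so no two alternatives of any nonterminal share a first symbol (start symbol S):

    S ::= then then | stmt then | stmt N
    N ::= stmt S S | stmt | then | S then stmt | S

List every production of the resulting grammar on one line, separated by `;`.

S ::= then then | stmt S'; N ::= then | stmt N' | S N''; S' ::= then | N; N' ::= S S | ε; N'' ::= then stmt | ε

S has alternatives sharing prefix 'stmt': factor to S → stmt S' with S' → then | N.
N has alternatives sharing prefix 'stmt': factor to N → stmt N' with N' → S S | ε.
N has alternatives sharing prefix 'S': factor to N → S N'' with N'' → then stmt | ε.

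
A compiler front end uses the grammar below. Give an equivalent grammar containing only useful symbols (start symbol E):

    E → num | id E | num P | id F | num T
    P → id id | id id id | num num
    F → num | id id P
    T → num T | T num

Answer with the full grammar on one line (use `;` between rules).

E → num | id E | num P | id F; P → id id | id id id | num num; F → num | id id P

Generating nonterminals: {E, F, P}.
Reachable from E after that: {E, F, P}.
Removed useless symbols: {T} and every production mentioning them.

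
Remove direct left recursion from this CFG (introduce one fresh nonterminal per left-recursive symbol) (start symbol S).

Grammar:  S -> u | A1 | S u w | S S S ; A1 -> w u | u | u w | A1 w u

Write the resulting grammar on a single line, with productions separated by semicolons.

S -> u S' | A1 S'; A1 -> w u A1' | u A1' | u w A1'; S' -> u w S' | S S S' | ε; A1' -> w u A1' | ε

Left recursion appears on S, A1.
For S: α = {u w, S S}, β = {u, A1}. Rewrite as S → β S' and S' → α S' | ε.
For A1: α = {w u}, β = {w u, u, u w}. Rewrite as A1 → β A1' and A1' → α A1' | ε.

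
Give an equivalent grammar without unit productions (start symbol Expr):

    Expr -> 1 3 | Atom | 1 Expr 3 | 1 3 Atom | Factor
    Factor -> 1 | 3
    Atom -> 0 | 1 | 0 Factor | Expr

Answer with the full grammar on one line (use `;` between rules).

Unit pairs: Atom ⇒* {Expr, Factor}; Expr ⇒* {Atom, Factor}.
Replace each nonterminal's rules with the union of the non-unit rules of every nonterminal it unit-derives.

Expr -> 0 | 1 | 0 Factor | 3 | 1 3 | 1 Expr 3 | 1 3 Atom; Factor -> 1 | 3; Atom -> 0 | 1 | 0 Factor | 3 | 1 3 | 1 Expr 3 | 1 3 Atom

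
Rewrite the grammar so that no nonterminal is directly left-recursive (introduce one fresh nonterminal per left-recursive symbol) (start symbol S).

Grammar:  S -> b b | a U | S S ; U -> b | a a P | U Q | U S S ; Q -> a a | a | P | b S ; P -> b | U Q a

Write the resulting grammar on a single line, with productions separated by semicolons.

S -> b b S' | a U S'; U -> b U' | a a P U'; Q -> a a | a | P | b S; P -> b | U Q a; S' -> S S' | eps; U' -> Q U' | S S U' | eps

Directly left-recursive nonterminals: S, U.
For S: α = {S}, β = {b b, a U}. Rewrite as S → β S' and S' → α S' | ε.
For U: α = {Q, S S}, β = {b, a a P}. Rewrite as U → β U' and U' → α U' | ε.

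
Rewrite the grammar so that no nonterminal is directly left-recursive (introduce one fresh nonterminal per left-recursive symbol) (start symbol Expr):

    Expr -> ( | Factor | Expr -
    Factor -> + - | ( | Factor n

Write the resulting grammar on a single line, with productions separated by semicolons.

Directly left-recursive nonterminals: Expr, Factor.
For Expr: α = {-}, β = {(, Factor}. Rewrite as Expr → β Expr1 and Expr1 → α Expr1 | ε.
For Factor: α = {n}, β = {+ -, (}. Rewrite as Factor → β Factor1 and Factor1 → α Factor1 | ε.

Expr -> ( Expr1 | Factor Expr1; Factor -> + - Factor1 | ( Factor1; Expr1 -> - Expr1 | ε; Factor1 -> n Factor1 | ε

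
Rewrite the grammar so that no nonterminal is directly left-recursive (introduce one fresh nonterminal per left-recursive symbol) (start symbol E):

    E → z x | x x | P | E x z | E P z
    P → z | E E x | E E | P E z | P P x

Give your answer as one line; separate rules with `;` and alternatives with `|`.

Left recursion appears on E, P.
For E: α = {x z, P z}, β = {z x, x x, P}. Rewrite as E → β E' and E' → α E' | ε.
For P: α = {E z, P x}, β = {z, E E x, E E}. Rewrite as P → β P' and P' → α P' | ε.

E → z x E' | x x E' | P E'; P → z P' | E E x P' | E E P'; E' → x z E' | P z E' | ε; P' → E z P' | P x P' | ε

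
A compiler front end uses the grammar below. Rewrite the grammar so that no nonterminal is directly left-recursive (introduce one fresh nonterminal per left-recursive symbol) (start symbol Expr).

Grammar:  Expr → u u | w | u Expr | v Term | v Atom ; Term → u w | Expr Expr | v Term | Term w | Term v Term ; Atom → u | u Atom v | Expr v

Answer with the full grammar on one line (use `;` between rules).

Expr → u u | w | u Expr | v Term | v Atom; Term → u w Term1 | Expr Expr Term1 | v Term Term1; Atom → u | u Atom v | Expr v; Term1 → w Term1 | v Term Term1 | ε

Left recursion appears on Term.
For Term: α = {w, v Term}, β = {u w, Expr Expr, v Term}. Rewrite as Term → β Term1 and Term1 → α Term1 | ε.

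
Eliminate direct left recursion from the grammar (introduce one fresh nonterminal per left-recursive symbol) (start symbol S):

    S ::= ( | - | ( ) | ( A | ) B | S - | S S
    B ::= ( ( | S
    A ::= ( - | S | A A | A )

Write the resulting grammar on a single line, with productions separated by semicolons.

S ::= ( S' | - S' | ( ) S' | ( A S' | ) B S'; B ::= ( ( | S; A ::= ( - A' | S A'; S' ::= - S' | S S' | ε; A' ::= A A' | ) A' | ε

Directly left-recursive nonterminals: S, A.
For S: α = {-, S}, β = {(, -, ( ), ( A, ) B}. Rewrite as S → β S' and S' → α S' | ε.
For A: α = {A, )}, β = {( -, S}. Rewrite as A → β A' and A' → α A' | ε.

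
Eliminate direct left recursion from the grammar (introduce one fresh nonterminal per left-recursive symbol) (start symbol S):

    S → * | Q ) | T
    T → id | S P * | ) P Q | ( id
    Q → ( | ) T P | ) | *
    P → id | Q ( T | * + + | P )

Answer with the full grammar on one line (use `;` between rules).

Directly left-recursive nonterminal: P.
For P: α = {)}, β = {id, Q ( T, * + +}. Rewrite as P → β P' and P' → α P' | ε.

S → * | Q ) | T; T → id | S P * | ) P Q | ( id; Q → ( | ) T P | ) | *; P → id P' | Q ( T P' | * + + P'; P' → ) P' | ε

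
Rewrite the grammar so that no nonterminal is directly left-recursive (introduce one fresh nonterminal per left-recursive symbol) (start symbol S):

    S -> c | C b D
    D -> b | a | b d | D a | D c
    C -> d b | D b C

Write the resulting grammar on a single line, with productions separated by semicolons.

Directly left-recursive nonterminal: D.
For D: α = {a, c}, β = {b, a, b d}. Rewrite as D → β D' and D' → α D' | ε.

S -> c | C b D; D -> b D' | a D' | b d D'; C -> d b | D b C; D' -> a D' | c D' | ε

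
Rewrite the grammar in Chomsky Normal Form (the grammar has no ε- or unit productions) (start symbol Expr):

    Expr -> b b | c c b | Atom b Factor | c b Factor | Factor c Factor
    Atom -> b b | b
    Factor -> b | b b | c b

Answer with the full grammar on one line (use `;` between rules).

Introduce a nonterminal for each terminal appearing in a rule of length ≥ 2: X1 → b, X2 → c.
Binarize each right-hand side of length ≥ 3 by chaining fresh nonterminals (Y1, Y2, …): affected rules were Expr → X2 X2 X1; Expr → Atom X1 Factor; Expr → X2 X1 Factor; Expr → Factor X2 Factor.

Expr -> X1 X1 | X2 Y1 | Atom Y2 | X2 Y3 | Factor Y4; Atom -> X1 X1 | b; Factor -> b | X1 X1 | X2 X1; X1 -> b; X2 -> c; Y1 -> X2 X1; Y2 -> X1 Factor; Y3 -> X1 Factor; Y4 -> X2 Factor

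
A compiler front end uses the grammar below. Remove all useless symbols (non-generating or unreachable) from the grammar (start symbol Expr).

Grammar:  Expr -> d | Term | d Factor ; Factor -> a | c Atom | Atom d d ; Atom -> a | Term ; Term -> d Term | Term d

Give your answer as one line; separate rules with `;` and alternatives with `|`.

Generating nonterminals: {Atom, Expr, Factor}.
Reachable from Expr after that: {Atom, Expr, Factor}.
Removed useless symbols: {Term} and every production mentioning them.

Expr -> d | d Factor; Factor -> a | c Atom | Atom d d; Atom -> a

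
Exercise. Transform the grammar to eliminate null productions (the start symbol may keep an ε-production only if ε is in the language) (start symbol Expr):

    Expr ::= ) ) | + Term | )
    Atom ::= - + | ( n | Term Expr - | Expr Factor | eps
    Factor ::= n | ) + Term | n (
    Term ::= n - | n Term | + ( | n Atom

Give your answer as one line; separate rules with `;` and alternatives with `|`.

The nullable symbols are {Atom}.
ε ∉ L(G), so no ε-production is kept.
Expand every rule over subsets of its nullable positions: Term → n Atom gives n Atom | n.

Expr ::= ) ) | + Term | ); Atom ::= - + | ( n | Term Expr - | Expr Factor; Factor ::= n | ) + Term | n (; Term ::= n - | n Term | + ( | n Atom | n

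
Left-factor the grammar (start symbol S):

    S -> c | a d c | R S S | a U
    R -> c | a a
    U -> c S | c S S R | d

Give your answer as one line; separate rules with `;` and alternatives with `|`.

S has alternatives sharing prefix 'a': factor to S → a S' with S' → d c | U.
U has alternatives sharing prefix 'c S': factor to U → c S U' with U' → ε | S R.

S -> c | R S S | a S'; R -> c | a a; U -> d | c S U'; S' -> d c | U; U' -> ε | S R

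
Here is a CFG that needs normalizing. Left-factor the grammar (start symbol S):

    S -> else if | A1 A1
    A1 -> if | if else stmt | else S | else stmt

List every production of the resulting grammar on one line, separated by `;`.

S -> else if | A1 A1; A1 -> if A1' | else A1''; A1' -> ε | else stmt; A1'' -> S | stmt

A1 has alternatives sharing prefix 'if': factor to A1 → if A1' with A1' → ε | else stmt.
A1 has alternatives sharing prefix 'else': factor to A1 → else A1'' with A1'' → S | stmt.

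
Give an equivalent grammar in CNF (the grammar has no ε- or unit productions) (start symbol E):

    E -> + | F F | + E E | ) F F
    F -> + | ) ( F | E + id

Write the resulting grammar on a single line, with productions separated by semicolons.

E -> + | F F | X1 Y1 | X2 Y2; F -> + | X2 Y3 | E Y4; X1 -> +; X2 -> ); X3 -> (; X4 -> id; Y1 -> E E; Y2 -> F F; Y3 -> X3 F; Y4 -> X1 X4

Introduce a nonterminal for each terminal appearing in a rule of length ≥ 2: X1 → +, X2 → ), X3 → (, X4 → id.
Binarize each right-hand side of length ≥ 3 by chaining fresh nonterminals (Y1, Y2, …): affected rules were E → X1 E E; E → X2 F F; F → X2 X3 F; F → E X1 X4.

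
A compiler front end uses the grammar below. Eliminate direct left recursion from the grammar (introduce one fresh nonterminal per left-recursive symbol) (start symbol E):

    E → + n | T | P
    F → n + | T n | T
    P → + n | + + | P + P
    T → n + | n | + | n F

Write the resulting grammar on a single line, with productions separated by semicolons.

E → + n | T | P; F → n + | T n | T; P → + n P' | + + P'; T → n + | n | + | n F; P' → + P P' | ε

Left recursion appears on P.
For P: α = {+ P}, β = {+ n, + +}. Rewrite as P → β P' and P' → α P' | ε.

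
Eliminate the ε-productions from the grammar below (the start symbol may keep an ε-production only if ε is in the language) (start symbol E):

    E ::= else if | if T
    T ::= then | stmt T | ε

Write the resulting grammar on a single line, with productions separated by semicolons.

E ::= else if | if T | if; T ::= then | stmt T | stmt

Nullable nonterminals: {T}.
ε ∉ L(G), so no ε-production is kept.
Expand every rule over subsets of its nullable positions: E → if T gives if T | if. T → stmt T gives stmt T | stmt.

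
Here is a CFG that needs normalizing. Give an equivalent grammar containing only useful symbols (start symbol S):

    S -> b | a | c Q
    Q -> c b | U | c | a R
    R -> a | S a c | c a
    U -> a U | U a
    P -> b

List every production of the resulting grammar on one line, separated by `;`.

S -> b | a | c Q; Q -> c b | c | a R; R -> a | S a c | c a

Generating nonterminals: {P, Q, R, S}.
Reachable from S after that: {Q, R, S}.
Removed useless symbols: {P, U} and every production mentioning them.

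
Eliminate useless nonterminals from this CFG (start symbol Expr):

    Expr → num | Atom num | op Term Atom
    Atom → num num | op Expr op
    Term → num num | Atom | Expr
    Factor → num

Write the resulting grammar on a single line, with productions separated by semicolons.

Expr → num | Atom num | op Term Atom; Atom → num num | op Expr op; Term → num num | Atom | Expr

Generating nonterminals: {Atom, Expr, Factor, Term}.
Reachable from Expr after that: {Atom, Expr, Term}.
Removed useless symbols: {Factor} and every production mentioning them.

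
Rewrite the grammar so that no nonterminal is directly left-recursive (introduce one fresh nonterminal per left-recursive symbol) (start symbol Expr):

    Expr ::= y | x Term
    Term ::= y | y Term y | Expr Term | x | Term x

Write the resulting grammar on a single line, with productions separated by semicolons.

Directly left-recursive nonterminal: Term.
For Term: α = {x}, β = {y, y Term y, Expr Term, x}. Rewrite as Term → β Term1 and Term1 → α Term1 | ε.

Expr ::= y | x Term; Term ::= y Term1 | y Term y Term1 | Expr Term Term1 | x Term1; Term1 ::= x Term1 | ε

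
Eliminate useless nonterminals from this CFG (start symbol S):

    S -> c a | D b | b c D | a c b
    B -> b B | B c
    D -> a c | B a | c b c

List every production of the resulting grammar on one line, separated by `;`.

S -> c a | D b | b c D | a c b; D -> a c | c b c

Generating nonterminals: {D, S}.
Reachable from S after that: {D, S}.
Removed useless symbols: {B} and every production mentioning them.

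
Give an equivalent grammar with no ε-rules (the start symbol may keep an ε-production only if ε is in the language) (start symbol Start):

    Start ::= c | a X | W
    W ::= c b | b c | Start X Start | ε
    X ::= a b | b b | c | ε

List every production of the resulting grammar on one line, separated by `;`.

Start ::= c | a X | a | W | ε; W ::= c b | b c | Start X Start | Start X | Start Start | Start | X Start | X; X ::= a b | b b | c

The nullable symbols are {Start, W, X}.
ε ∈ L(G) since Start is nullable, so keep Start → ε.
Expand every rule over subsets of its nullable positions: Start → a X gives a X | a. W → Start X Start gives Start X Start | Start X | Start Start | Start | X Start | X.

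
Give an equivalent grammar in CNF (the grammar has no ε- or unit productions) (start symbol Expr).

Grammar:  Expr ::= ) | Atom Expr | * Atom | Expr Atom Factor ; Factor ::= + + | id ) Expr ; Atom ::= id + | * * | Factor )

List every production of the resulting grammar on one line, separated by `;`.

Introduce a nonterminal for each terminal appearing in a rule of length ≥ 2: X1 → *, X2 → +, X3 → id, X4 → ).
Binarize each right-hand side of length ≥ 3 by chaining fresh nonterminals (Y1, Y2, …): affected rules were Expr → Expr Atom Factor; Factor → X3 X4 Expr.

Expr ::= ) | Atom Expr | X1 Atom | Expr Y1; Factor ::= X2 X2 | X3 Y2; Atom ::= X3 X2 | X1 X1 | Factor X4; X1 ::= *; X2 ::= +; X3 ::= id; X4 ::= ); Y1 ::= Atom Factor; Y2 ::= X4 Expr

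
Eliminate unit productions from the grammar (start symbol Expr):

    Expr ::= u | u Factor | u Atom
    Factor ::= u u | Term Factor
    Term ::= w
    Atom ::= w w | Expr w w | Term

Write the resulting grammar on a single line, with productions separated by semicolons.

Expr ::= u | u Factor | u Atom; Factor ::= u u | Term Factor; Term ::= w; Atom ::= w | w w | Expr w w

Unit pairs: Atom ⇒* {Term}.
For every A with A ⇒* B via unit rules, add B's non-unit alternatives to A; then delete every rule of the form X → Y.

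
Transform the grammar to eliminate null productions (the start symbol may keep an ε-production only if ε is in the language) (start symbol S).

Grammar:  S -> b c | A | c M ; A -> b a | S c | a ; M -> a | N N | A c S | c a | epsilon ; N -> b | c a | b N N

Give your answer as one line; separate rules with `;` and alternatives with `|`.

S -> b c | A | c M | c; A -> b a | S c | a; M -> a | N N | A c S | c a; N -> b | c a | b N N

Nullable nonterminals: {M}.
ε ∉ L(G), so no ε-production is kept.
Add the nullable-subset variants: S → c M gives c M | c.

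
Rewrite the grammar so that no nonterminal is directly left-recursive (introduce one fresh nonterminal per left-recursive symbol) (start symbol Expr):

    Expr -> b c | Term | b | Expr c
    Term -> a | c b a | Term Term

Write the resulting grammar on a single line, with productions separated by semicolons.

Expr -> b c Expr1 | Term Expr1 | b Expr1; Term -> a Term1 | c b a Term1; Expr1 -> c Expr1 | ε; Term1 -> Term Term1 | ε

Left recursion appears on Expr, Term.
For Expr: α = {c}, β = {b c, Term, b}. Rewrite as Expr → β Expr1 and Expr1 → α Expr1 | ε.
For Term: α = {Term}, β = {a, c b a}. Rewrite as Term → β Term1 and Term1 → α Term1 | ε.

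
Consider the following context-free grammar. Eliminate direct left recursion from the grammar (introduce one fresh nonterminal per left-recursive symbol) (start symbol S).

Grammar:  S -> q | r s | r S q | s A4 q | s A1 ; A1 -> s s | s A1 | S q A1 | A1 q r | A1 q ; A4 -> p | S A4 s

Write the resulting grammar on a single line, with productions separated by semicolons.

A1 is directly left-recursive.
For A1: α = {q r, q}, β = {s s, s A1, S q A1}. Rewrite as A1 → β A1' and A1' → α A1' | ε.

S -> q | r s | r S q | s A4 q | s A1; A1 -> s s A1' | s A1 A1' | S q A1 A1'; A4 -> p | S A4 s; A1' -> q r A1' | q A1' | ε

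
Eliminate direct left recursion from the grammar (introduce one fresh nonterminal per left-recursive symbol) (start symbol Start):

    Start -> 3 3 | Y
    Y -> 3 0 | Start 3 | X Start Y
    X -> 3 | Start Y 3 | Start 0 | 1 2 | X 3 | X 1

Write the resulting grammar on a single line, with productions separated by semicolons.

X is directly left-recursive.
For X: α = {3, 1}, β = {3, Start Y 3, Start 0, 1 2}. Rewrite as X → β X1 and X1 → α X1 | ε.

Start -> 3 3 | Y; Y -> 3 0 | Start 3 | X Start Y; X -> 3 X1 | Start Y 3 X1 | Start 0 X1 | 1 2 X1; X1 -> 3 X1 | 1 X1 | ε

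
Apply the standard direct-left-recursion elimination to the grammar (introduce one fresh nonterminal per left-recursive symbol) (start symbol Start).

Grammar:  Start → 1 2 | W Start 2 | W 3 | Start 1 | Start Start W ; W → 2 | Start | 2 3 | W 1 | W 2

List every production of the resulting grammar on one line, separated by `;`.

Directly left-recursive nonterminals: Start, W.
For Start: α = {1, Start W}, β = {1 2, W Start 2, W 3}. Rewrite as Start → β Start1 and Start1 → α Start1 | ε.
For W: α = {1, 2}, β = {2, Start, 2 3}. Rewrite as W → β W1 and W1 → α W1 | ε.

Start → 1 2 Start1 | W Start 2 Start1 | W 3 Start1; W → 2 W1 | Start W1 | 2 3 W1; Start1 → 1 Start1 | Start W Start1 | ε; W1 → 1 W1 | 2 W1 | ε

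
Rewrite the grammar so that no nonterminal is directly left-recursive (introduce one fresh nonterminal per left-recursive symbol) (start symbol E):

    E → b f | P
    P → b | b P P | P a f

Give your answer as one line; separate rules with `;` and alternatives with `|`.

E → b f | P; P → b P' | b P P P'; P' → a f P' | epsilon

Directly left-recursive nonterminal: P.
For P: α = {a f}, β = {b, b P P}. Rewrite as P → β P' and P' → α P' | ε.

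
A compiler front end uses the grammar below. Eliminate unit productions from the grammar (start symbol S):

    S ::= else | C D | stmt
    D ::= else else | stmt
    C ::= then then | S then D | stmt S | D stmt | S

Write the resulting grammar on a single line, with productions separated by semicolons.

Unit pairs: C ⇒* {S}.
For every A with A ⇒* B via unit rules, add B's non-unit alternatives to A; then delete every rule of the form X → Y.

S ::= else | C D | stmt; D ::= else else | stmt; C ::= then then | S then D | stmt S | D stmt | else | C D | stmt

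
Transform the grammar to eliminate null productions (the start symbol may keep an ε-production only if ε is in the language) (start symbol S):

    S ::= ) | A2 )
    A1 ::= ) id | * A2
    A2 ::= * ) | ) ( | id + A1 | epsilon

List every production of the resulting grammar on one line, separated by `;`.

S ::= ) | A2 ); A1 ::= ) id | * A2 | *; A2 ::= * ) | ) ( | id + A1

The nullable symbols are {A2}.
ε ∉ L(G), so no ε-production is kept.
Expand every rule over subsets of its nullable positions: A1 → * A2 gives * A2 | *.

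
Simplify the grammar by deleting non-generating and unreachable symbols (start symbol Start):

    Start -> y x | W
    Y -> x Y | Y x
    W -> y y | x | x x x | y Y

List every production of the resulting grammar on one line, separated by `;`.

Generating nonterminals: {Start, W}.
Reachable from Start after that: {Start, W}.
Removed useless symbols: {Y} and every production mentioning them.

Start -> y x | W; W -> y y | x | x x x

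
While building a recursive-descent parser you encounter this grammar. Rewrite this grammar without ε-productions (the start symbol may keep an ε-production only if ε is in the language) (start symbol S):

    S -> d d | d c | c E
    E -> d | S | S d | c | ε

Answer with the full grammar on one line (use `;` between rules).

S -> d d | d c | c E | c; E -> d | S | S d | c

The nullable symbols are {E}.
ε ∉ L(G), so no ε-production is kept.
Add the nullable-subset variants: S → c E gives c E | c.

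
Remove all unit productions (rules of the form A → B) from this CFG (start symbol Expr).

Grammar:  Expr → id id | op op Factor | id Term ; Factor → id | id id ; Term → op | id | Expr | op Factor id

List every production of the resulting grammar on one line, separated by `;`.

Expr → id id | op op Factor | id Term; Factor → id | id id; Term → op | id | op Factor id | id id | op op Factor | id Term

Unit pairs: Term ⇒* {Expr}.
For each unit pair (A, B), copy every non-unit production of B to A, then drop all unit productions.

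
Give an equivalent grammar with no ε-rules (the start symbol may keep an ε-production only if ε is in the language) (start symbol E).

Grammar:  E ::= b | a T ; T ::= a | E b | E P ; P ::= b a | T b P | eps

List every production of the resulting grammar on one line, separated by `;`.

The nullable symbols are {P}.
ε ∉ L(G), so no ε-production is kept.
For each production, add variants omitting each subset of nullable occurrences: T → E P gives E P | E. P → T b P gives T b P | T b.

E ::= b | a T; T ::= a | E b | E P | E; P ::= b a | T b P | T b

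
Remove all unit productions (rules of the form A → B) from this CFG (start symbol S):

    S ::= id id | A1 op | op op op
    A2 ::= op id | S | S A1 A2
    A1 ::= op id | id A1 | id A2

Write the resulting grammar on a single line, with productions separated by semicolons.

S ::= id id | A1 op | op op op; A2 ::= op id | S A1 A2 | id id | A1 op | op op op; A1 ::= op id | id A1 | id A2

Unit pairs: A2 ⇒* {S}.
For every A with A ⇒* B via unit rules, add B's non-unit alternatives to A; then delete every rule of the form X → Y.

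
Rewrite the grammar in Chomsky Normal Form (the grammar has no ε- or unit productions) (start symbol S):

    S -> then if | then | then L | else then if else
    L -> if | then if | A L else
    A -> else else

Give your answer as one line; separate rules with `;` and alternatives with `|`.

Introduce a nonterminal for each terminal appearing in a rule of length ≥ 2: X1 → then, X2 → if, X3 → else.
Binarize each right-hand side of length ≥ 3 by chaining fresh nonterminals (Y1, Y2, …): affected rules were S → X3 X1 X2 X3; L → A L X3.

S -> X1 X2 | then | X1 L | X3 Y1; L -> if | X1 X2 | A Y3; A -> X3 X3; X1 -> then; X2 -> if; X3 -> else; Y1 -> X1 Y2; Y2 -> X2 X3; Y3 -> L X3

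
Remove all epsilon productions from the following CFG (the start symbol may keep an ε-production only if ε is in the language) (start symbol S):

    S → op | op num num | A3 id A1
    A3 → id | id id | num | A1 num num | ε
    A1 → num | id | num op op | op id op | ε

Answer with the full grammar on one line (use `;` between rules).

Nullable set = {A1, A3}.
ε ∉ L(G), so no ε-production is kept.
Add the nullable-subset variants: S → A3 id A1 gives A3 id A1 | A3 id | id A1 | id. A3 → A1 num num gives A1 num num | num num.

S → op | op num num | A3 id A1 | A3 id | id A1 | id; A3 → id | id id | num | A1 num num | num num; A1 → num | id | num op op | op id op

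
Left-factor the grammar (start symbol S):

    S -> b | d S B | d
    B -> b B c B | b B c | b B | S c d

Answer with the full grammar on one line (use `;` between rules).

S -> b | d S'; B -> S c d | b B B'; S' -> S B | ε; B' -> ε | c B''; B'' -> B | ε

S has alternatives sharing prefix 'd': factor to S → d S' with S' → S B | ε.
B has alternatives sharing prefix 'b B': factor to B → b B B' with B' → c B | c | ε.
B' has alternatives sharing prefix 'c': factor to B' → c B'' with B'' → B | ε.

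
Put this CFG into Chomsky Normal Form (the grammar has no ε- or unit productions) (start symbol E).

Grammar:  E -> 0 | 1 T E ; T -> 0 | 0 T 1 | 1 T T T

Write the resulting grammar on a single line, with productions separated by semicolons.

Introduce a nonterminal for each terminal appearing in a rule of length ≥ 2: X1 → 1, X2 → 0.
Binarize each right-hand side of length ≥ 3 by chaining fresh nonterminals (Y1, Y2, …): affected rules were E → X1 T E; T → X2 T X1; T → X1 T T T.

E -> 0 | X1 Y1; T -> 0 | X2 Y2 | X1 Y3; X1 -> 1; X2 -> 0; Y1 -> T E; Y2 -> T X1; Y3 -> T Y4; Y4 -> T T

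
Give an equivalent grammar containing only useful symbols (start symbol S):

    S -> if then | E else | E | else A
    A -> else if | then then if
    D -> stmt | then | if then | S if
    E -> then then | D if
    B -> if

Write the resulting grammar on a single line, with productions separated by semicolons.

Generating nonterminals: {A, B, D, E, S}.
Reachable from S after that: {A, D, E, S}.
Removed useless symbols: {B} and every production mentioning them.

S -> if then | E else | E | else A; A -> else if | then then if; D -> stmt | then | if then | S if; E -> then then | D if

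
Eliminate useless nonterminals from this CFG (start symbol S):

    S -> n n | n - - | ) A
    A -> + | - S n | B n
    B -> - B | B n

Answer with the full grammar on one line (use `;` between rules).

Generating nonterminals: {A, S}.
Reachable from S after that: {A, S}.
Removed useless symbols: {B} and every production mentioning them.

S -> n n | n - - | ) A; A -> + | - S n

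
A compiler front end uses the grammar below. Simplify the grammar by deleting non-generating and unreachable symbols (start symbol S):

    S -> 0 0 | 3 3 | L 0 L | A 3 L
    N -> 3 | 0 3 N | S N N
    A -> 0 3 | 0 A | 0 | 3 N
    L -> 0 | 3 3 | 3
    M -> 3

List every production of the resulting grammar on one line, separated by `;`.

Generating nonterminals: {A, L, M, N, S}.
Reachable from S after that: {A, L, N, S}.
Removed useless symbols: {M} and every production mentioning them.

S -> 0 0 | 3 3 | L 0 L | A 3 L; N -> 3 | 0 3 N | S N N; A -> 0 3 | 0 A | 0 | 3 N; L -> 0 | 3 3 | 3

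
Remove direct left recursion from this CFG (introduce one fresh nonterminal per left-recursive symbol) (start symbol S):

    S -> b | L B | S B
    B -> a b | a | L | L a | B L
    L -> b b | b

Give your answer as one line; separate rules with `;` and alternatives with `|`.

S -> b S' | L B S'; B -> a b B' | a B' | L B' | L a B'; L -> b b | b; S' -> B S' | epsilon; B' -> L B' | epsilon

S, B are directly left-recursive.
For S: α = {B}, β = {b, L B}. Rewrite as S → β S' and S' → α S' | ε.
For B: α = {L}, β = {a b, a, L, L a}. Rewrite as B → β B' and B' → α B' | ε.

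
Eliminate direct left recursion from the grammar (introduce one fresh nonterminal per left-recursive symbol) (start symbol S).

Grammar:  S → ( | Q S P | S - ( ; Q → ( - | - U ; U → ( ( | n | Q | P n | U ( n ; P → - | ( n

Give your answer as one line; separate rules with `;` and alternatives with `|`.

S, U are directly left-recursive.
For S: α = {- (}, β = {(, Q S P}. Rewrite as S → β S' and S' → α S' | ε.
For U: α = {( n}, β = {( (, n, Q, P n}. Rewrite as U → β U' and U' → α U' | ε.

S → ( S' | Q S P S'; Q → ( - | - U; U → ( ( U' | n U' | Q U' | P n U'; P → - | ( n; S' → - ( S' | ε; U' → ( n U' | ε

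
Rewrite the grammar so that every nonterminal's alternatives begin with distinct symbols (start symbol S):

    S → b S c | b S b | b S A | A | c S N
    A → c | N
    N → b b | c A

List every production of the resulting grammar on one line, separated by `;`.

S has alternatives sharing prefix 'b S': factor to S → b S S' with S' → c | b | A.

S → A | c S N | b S S'; A → c | N; N → b b | c A; S' → c | b | A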